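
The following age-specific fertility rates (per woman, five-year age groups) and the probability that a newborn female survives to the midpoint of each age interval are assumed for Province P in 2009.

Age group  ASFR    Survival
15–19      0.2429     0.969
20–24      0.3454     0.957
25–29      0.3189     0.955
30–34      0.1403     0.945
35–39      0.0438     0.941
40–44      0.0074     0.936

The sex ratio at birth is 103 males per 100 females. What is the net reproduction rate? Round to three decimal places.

Proportion female at birth = 100 / (100 + 103) = 0.49261.
Weighting each age-specific rate by interval width and survival:
  15–19: 5 × 0.2429 × 0.969 = 1.17685
  20–24: 5 × 0.3454 × 0.957 = 1.65274
  25–29: 5 × 0.3189 × 0.955 = 1.52275
  30–34: 5 × 0.1403 × 0.945 = 0.66292
  35–39: 5 × 0.0438 × 0.941 = 0.20608
  40–44: 5 × 0.0074 × 0.936 = 0.03463
Sum = 5.25597
NRR = 0.49261 × 5.25597 = 2.58914

2.589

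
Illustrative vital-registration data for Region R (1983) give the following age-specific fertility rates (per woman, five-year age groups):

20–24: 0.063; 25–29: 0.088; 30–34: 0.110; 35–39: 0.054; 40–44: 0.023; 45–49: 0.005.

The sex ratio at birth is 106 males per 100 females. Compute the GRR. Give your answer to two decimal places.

0.83

Proportion female at birth = 100 / (100 + 106) = 0.48544.
Sum of ASFRs = 0.063 + 0.088 + 0.110 + 0.054 + 0.023 + 0.005 = 0.343
TFR = 5 × 0.343 = 1.715
GRR = 0.48544 × 1.715 = 0.83253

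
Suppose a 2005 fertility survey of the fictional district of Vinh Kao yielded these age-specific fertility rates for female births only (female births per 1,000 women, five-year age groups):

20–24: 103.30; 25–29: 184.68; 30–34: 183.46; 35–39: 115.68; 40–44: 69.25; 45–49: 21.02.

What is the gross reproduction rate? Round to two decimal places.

Sum of female ASFRs = 103.30 + 184.68 + 183.46 + 115.68 + 69.25 + 21.02 = 677.39
GRR = 5 × 677.39 / 1000 = 3.38695

3.39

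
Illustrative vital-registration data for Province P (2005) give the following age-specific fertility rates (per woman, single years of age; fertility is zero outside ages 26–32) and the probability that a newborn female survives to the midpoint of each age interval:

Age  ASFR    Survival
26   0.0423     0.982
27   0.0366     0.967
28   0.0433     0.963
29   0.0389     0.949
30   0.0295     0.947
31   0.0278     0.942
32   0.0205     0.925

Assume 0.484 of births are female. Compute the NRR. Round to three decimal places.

Proportion female at birth = 0.484.
Weighting each age-specific rate by interval width and survival:
  26: 1 × 0.0423 × 0.982 = 0.04154
  27: 1 × 0.0366 × 0.967 = 0.03539
  28: 1 × 0.0433 × 0.963 = 0.04170
  29: 1 × 0.0389 × 0.949 = 0.03692
  30: 1 × 0.0295 × 0.947 = 0.02794
  31: 1 × 0.0278 × 0.942 = 0.02619
  32: 1 × 0.0205 × 0.925 = 0.01896
Sum = 0.22864
NRR = 0.484 × 0.22864 = 0.11066
An NRR under 1 implies long-run decline under these rates.

0.111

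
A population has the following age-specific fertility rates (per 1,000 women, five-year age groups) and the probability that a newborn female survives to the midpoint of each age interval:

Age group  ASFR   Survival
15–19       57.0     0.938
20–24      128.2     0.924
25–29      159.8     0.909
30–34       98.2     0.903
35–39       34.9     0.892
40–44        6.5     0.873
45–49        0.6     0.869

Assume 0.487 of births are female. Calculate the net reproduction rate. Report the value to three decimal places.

1.079

Proportion female at birth = 0.487.
Survival-weighted fertility by age (5·fₓ·Sₓ):
  15–19: 5 × 57.0/1000 × 0.938 = 0.26733
  20–24: 5 × 128.2/1000 × 0.924 = 0.59228
  25–29: 5 × 159.8/1000 × 0.909 = 0.72629
  30–34: 5 × 98.2/1000 × 0.903 = 0.44337
  35–39: 5 × 34.9/1000 × 0.892 = 0.15565
  40–44: 5 × 6.5/1000 × 0.873 = 0.02837
  45–49: 5 × 0.6/1000 × 0.869 = 0.00261
Sum = 2.21590
NRR = 0.487 × 2.21590 = 1.07914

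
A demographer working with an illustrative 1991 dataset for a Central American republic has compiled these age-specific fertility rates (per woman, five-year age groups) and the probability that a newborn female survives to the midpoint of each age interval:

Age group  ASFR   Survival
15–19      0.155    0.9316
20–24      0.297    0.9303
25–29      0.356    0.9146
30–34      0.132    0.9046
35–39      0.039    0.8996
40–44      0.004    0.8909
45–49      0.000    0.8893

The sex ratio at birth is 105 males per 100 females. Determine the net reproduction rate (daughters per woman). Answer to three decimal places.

2.206

Proportion female at birth = 100 / (100 + 105) = 0.48780.
Survival-weighted fertility by age (5·fₓ·Sₓ):
  15–19: 5 × 0.155 × 0.9316 = 0.72199
  20–24: 5 × 0.297 × 0.9303 = 1.38150
  25–29: 5 × 0.356 × 0.9146 = 1.62799
  30–34: 5 × 0.132 × 0.9046 = 0.59704
  35–39: 5 × 0.039 × 0.8996 = 0.17542
  40–44: 5 × 0.004 × 0.8909 = 0.01782
  45–49: 5 × 0.000 × 0.8893 = 0.00000
Sum = 4.52176
NRR = 0.48780 × 4.52176 = 2.20571
With NRR above 1 the population is above replacement fertility.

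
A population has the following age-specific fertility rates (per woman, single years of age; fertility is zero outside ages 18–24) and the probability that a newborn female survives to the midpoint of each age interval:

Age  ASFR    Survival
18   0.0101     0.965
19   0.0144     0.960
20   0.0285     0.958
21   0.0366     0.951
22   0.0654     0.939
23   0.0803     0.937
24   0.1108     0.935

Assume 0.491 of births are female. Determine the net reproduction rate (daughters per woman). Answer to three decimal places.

0.160

Proportion female at birth = 0.491.
Per-age-group product (1 × ASFR × survival probability):
  18: 1 × 0.0101 × 0.965 = 0.00975
  19: 1 × 0.0144 × 0.960 = 0.01382
  20: 1 × 0.0285 × 0.958 = 0.02730
  21: 1 × 0.0366 × 0.951 = 0.03481
  22: 1 × 0.0654 × 0.939 = 0.06141
  23: 1 × 0.0803 × 0.937 = 0.07524
  24: 1 × 0.1108 × 0.935 = 0.10360
Sum = 0.32593
NRR = 0.491 × 0.32593 = 0.16003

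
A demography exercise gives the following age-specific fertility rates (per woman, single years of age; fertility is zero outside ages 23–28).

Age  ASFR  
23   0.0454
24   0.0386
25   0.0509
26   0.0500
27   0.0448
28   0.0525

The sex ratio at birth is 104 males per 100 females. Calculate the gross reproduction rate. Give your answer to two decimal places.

Proportion female at birth = 100 / (100 + 104) = 0.49020.
Sum of ASFRs = 0.0454 + 0.0386 + 0.0509 + 0.0500 + 0.0448 + 0.0525 = 0.2822
TFR = 0.2822
GRR = 0.49020 × 0.2822 = 0.13833

0.14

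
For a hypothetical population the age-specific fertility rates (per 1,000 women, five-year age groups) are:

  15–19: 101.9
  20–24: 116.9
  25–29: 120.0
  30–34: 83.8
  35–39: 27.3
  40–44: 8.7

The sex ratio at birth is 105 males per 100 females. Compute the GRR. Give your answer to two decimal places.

Proportion female at birth = 100 / (100 + 105) = 0.48780.
Sum of ASFRs = 101.9 + 116.9 + 120.0 + 83.8 + 27.3 + 8.7 = 458.6
TFR = 5 × 458.6 / 1000 = 2.293
GRR = 0.48780 × 2.293 = 1.11853

1.12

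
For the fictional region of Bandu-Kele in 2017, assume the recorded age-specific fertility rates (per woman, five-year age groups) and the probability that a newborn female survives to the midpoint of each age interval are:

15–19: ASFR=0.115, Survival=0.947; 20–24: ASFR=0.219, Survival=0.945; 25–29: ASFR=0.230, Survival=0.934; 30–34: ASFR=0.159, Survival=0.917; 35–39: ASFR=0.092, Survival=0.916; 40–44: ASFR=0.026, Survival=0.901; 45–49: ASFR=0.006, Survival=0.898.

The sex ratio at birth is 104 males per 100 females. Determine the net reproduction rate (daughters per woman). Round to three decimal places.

Proportion female at birth = 100 / (100 + 104) = 0.49020.
Each age group contributes 5 × ASFR × survival:
  15–19: 5 × 0.115 × 0.947 = 0.54453
  20–24: 5 × 0.219 × 0.945 = 1.03478
  25–29: 5 × 0.230 × 0.934 = 1.07410
  30–34: 5 × 0.159 × 0.917 = 0.72902
  35–39: 5 × 0.092 × 0.916 = 0.42136
  40–44: 5 × 0.026 × 0.901 = 0.11713
  45–49: 5 × 0.006 × 0.898 = 0.02694
Sum = 3.94786
NRR = 0.49020 × 3.94786 = 1.93524
With NRR above 1 the population is above replacement fertility.

1.935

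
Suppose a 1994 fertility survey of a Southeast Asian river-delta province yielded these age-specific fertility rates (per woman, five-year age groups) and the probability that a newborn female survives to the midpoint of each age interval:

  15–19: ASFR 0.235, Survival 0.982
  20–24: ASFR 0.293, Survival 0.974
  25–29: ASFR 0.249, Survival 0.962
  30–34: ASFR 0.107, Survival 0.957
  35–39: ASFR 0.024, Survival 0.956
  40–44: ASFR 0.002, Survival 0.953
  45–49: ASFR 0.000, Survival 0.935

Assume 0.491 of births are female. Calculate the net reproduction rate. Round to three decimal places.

Proportion female at birth = 0.491.
Per-age-group product (5 × ASFR × survival probability):
  15–19: 5 × 0.235 × 0.982 = 1.15385
  20–24: 5 × 0.293 × 0.974 = 1.42691
  25–29: 5 × 0.249 × 0.962 = 1.19769
  30–34: 5 × 0.107 × 0.957 = 0.51200
  35–39: 5 × 0.024 × 0.956 = 0.11472
  40–44: 5 × 0.002 × 0.953 = 0.00953
  45–49: 5 × 0.000 × 0.935 = 0.00000
Sum = 4.41470
NRR = 0.491 × 4.41470 = 2.16762
NRR > 1, so each generation more than replaces itself.

2.168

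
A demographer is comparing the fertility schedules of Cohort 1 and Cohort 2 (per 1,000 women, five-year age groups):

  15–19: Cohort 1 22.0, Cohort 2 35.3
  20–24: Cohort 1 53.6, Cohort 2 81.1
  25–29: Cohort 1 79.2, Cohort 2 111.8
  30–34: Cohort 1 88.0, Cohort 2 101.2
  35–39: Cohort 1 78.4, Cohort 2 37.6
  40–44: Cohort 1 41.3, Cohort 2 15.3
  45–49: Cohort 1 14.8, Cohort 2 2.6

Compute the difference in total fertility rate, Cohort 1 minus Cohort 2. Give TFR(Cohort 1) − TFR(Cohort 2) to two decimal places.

-0.04

Cohort 1:
  Sum of ASFRs = 22.0 + 53.6 + 79.2 + 88.0 + 78.4 + 41.3 + 14.8 = 377.3
  TFR = 5 × 377.3 / 1000 = 1.8865
Cohort 2:
  Sum of ASFRs = 35.3 + 81.1 + 111.8 + 101.2 + 37.6 + 15.3 + 2.6 = 384.9
  TFR = 5 × 384.9 / 1000 = 1.9245
Difference = 1.8865 − 1.9245 = -0.038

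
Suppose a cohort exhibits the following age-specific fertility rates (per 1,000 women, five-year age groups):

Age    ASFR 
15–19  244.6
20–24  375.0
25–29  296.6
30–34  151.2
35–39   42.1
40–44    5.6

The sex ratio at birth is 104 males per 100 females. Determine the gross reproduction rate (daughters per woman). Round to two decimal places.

Proportion female at birth = 100 / (100 + 104) = 0.49020.
Sum of ASFRs = 244.6 + 375.0 + 296.6 + 151.2 + 42.1 + 5.6 = 1115.1
TFR = 5 × 1115.1 / 1000 = 5.5755
GRR = 0.49020 × 5.5755 = 2.73311

2.73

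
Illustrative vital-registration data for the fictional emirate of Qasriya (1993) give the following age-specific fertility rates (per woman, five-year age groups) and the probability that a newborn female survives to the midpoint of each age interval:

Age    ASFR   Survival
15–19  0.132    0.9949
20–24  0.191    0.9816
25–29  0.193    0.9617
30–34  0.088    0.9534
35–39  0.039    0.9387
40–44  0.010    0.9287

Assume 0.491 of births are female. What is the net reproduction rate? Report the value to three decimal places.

1.557

Proportion female at birth = 0.491.
Weighting each age-specific rate by interval width and survival:
  15–19: 5 × 0.132 × 0.9949 = 0.65663
  20–24: 5 × 0.191 × 0.9816 = 0.93743
  25–29: 5 × 0.193 × 0.9617 = 0.92804
  30–34: 5 × 0.088 × 0.9534 = 0.41950
  35–39: 5 × 0.039 × 0.9387 = 0.18305
  40–44: 5 × 0.010 × 0.9287 = 0.04644
Sum = 3.17109
NRR = 0.491 × 3.17109 = 1.55701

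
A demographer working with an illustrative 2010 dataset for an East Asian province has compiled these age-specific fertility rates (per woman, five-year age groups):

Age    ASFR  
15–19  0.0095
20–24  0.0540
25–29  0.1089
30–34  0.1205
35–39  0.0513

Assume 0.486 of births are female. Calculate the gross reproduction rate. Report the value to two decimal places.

Proportion female at birth = 0.486.
Sum of ASFRs = 0.0095 + 0.0540 + 0.1089 + 0.1205 + 0.0513 = 0.3442
TFR = 5 × 0.3442 = 1.721
GRR = 0.486 × 1.721 = 0.83641

0.84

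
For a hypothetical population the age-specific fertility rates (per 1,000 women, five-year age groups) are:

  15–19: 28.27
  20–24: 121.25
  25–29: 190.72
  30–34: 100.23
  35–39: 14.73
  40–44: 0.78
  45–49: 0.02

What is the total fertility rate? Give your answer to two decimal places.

Sum of ASFRs = 28.27 + 121.25 + 190.72 + 100.23 + 14.73 + 0.78 + 0.02 = 456.00
TFR = 5 × 456.00 / 1000 = 2.28

2.28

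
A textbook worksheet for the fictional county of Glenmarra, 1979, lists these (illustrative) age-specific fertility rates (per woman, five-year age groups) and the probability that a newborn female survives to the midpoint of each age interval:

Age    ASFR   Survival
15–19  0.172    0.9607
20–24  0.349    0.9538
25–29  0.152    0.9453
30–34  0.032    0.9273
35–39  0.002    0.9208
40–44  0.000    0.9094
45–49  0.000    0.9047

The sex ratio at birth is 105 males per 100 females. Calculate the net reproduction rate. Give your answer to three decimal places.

Proportion female at birth = 100 / (100 + 105) = 0.48780.
Each age group contributes 5 × ASFR × survival:
  15–19: 5 × 0.172 × 0.9607 = 0.82620
  20–24: 5 × 0.349 × 0.9538 = 1.66438
  25–29: 5 × 0.152 × 0.9453 = 0.71843
  30–34: 5 × 0.032 × 0.9273 = 0.14837
  35–39: 5 × 0.002 × 0.9208 = 0.00921
  40–44: 5 × 0.000 × 0.9094 = 0.00000
  45–49: 5 × 0.000 × 0.9047 = 0.00000
Sum = 3.36659
NRR = 0.48780 × 3.36659 = 1.64222
NRR > 1, so each generation more than replaces itself.

1.642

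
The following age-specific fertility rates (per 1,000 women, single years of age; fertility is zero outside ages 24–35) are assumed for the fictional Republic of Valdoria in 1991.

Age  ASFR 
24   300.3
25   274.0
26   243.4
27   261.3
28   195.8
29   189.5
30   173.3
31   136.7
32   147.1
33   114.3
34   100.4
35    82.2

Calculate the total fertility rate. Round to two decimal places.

2.22

Sum of ASFRs = 300.3 + 274.0 + 243.4 + 261.3 + 195.8 + 189.5 + 173.3 + 136.7 + 147.1 + 114.3 + 100.4 + 82.2 = 2218.3
TFR = 2218.3 / 1000 = 2.2183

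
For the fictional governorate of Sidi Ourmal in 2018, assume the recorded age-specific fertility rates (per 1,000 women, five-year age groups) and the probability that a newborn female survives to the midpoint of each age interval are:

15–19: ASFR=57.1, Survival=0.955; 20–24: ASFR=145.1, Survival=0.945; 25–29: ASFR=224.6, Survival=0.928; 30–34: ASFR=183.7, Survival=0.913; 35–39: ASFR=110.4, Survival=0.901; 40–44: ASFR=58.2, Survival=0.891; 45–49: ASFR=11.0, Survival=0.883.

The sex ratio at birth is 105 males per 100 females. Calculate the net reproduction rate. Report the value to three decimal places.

1.778

Proportion female at birth = 100 / (100 + 105) = 0.48780.
Per-age-group product (5 × ASFR × survival probability):
  15–19: 5 × 57.1/1000 × 0.955 = 0.27265
  20–24: 5 × 145.1/1000 × 0.945 = 0.68560
  25–29: 5 × 224.6/1000 × 0.928 = 1.04214
  30–34: 5 × 183.7/1000 × 0.913 = 0.83859
  35–39: 5 × 110.4/1000 × 0.901 = 0.49735
  40–44: 5 × 58.2/1000 × 0.891 = 0.25928
  45–49: 5 × 11.0/1000 × 0.883 = 0.04857
Sum = 3.64418
NRR = 0.48780 × 3.64418 = 1.77763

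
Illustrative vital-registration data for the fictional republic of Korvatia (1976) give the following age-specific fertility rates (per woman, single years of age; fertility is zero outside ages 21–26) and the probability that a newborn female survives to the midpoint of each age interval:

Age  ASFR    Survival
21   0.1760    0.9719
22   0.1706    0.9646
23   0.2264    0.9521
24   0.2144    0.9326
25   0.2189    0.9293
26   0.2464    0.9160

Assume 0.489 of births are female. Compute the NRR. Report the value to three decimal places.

Proportion female at birth = 0.489.
Weighting each age-specific rate by interval width and survival:
  21: 1 × 0.1760 × 0.9719 = 0.17105
  22: 1 × 0.1706 × 0.9646 = 0.16456
  23: 1 × 0.2264 × 0.9521 = 0.21556
  24: 1 × 0.2144 × 0.9326 = 0.19995
  25: 1 × 0.2189 × 0.9293 = 0.20342
  26: 1 × 0.2464 × 0.9160 = 0.22570
Sum = 1.18024
NRR = 0.489 × 1.18024 = 0.57714
NRR < 1, so the cohort does not fully replace itself.

0.577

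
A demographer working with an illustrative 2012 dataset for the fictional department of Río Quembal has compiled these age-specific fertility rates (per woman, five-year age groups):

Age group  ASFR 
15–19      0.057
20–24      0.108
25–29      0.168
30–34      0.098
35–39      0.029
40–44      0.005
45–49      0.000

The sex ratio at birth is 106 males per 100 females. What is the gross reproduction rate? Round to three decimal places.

1.129

Proportion female at birth = 100 / (100 + 106) = 0.48544.
Sum of ASFRs = 0.057 + 0.108 + 0.168 + 0.098 + 0.029 + 0.005 + 0.000 = 0.465
TFR = 5 × 0.465 = 2.325
GRR = 0.48544 × 2.325 = 1.12865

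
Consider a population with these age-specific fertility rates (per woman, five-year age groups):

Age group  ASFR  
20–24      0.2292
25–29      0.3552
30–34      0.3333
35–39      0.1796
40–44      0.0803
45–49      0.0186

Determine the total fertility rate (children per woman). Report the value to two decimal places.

5.98

Sum of ASFRs = 0.2292 + 0.3552 + 0.3333 + 0.1796 + 0.0803 + 0.0186 = 1.1962
TFR = 5 × 1.1962 = 5.981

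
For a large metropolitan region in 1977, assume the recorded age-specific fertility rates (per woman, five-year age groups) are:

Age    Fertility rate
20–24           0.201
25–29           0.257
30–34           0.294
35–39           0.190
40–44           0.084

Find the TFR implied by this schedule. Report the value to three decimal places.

5.130

Sum of ASFRs = 0.201 + 0.257 + 0.294 + 0.190 + 0.084 = 1.026
TFR = 5 × 1.026 = 5.13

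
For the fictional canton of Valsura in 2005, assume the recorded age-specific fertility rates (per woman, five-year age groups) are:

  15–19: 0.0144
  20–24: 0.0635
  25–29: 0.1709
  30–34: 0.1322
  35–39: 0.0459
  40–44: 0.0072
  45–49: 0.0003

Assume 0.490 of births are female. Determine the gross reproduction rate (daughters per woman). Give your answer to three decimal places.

Proportion female at birth = 0.490.
Sum of ASFRs = 0.0144 + 0.0635 + 0.1709 + 0.1322 + 0.0459 + 0.0072 + 0.0003 = 0.4344
TFR = 5 × 0.4344 = 2.172
GRR = 0.490 × 2.172 = 1.06428

1.064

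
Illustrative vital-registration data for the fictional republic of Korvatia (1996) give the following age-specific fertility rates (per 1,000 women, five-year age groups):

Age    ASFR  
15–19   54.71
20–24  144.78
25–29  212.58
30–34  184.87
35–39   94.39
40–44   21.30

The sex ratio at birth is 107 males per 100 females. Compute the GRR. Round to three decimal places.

Proportion female at birth = 100 / (100 + 107) = 0.48309.
Sum of ASFRs = 54.71 + 144.78 + 212.58 + 184.87 + 94.39 + 21.30 = 712.63
TFR = 5 × 712.63 / 1000 = 3.56315
GRR = 0.48309 × 3.56315 = 1.72132

1.721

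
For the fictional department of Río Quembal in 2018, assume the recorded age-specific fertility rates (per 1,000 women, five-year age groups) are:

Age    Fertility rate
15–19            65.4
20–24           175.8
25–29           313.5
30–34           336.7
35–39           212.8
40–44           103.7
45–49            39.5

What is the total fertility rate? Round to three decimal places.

Sum of ASFRs = 65.4 + 175.8 + 313.5 + 336.7 + 212.8 + 103.7 + 39.5 = 1247.4
TFR = 5 × 1247.4 / 1000 = 6.237

6.237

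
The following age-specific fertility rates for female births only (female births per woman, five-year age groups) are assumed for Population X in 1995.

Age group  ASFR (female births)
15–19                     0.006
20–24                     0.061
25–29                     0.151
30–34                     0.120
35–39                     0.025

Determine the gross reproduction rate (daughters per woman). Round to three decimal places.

Sum of female ASFRs = 0.006 + 0.061 + 0.151 + 0.120 + 0.025 = 0.363
GRR = 5 × 0.363 = 1.815

1.815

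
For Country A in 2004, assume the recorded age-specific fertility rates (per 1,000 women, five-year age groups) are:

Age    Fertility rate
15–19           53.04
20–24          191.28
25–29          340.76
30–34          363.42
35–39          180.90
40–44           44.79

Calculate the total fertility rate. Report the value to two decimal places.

Sum of ASFRs = 53.04 + 191.28 + 340.76 + 363.42 + 180.90 + 44.79 = 1174.19
TFR = 5 × 1174.19 / 1000 = 5.87095

5.87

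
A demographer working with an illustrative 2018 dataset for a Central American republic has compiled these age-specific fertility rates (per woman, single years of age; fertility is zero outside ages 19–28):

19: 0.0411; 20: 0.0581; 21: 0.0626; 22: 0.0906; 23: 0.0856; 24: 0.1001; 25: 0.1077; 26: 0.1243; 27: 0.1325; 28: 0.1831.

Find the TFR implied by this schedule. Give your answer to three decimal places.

0.986

Sum of ASFRs = 0.0411 + 0.0581 + 0.0626 + 0.0906 + 0.0856 + 0.1001 + 0.1077 + 0.1243 + 0.1325 + 0.1831 = 0.9857
TFR = 0.9857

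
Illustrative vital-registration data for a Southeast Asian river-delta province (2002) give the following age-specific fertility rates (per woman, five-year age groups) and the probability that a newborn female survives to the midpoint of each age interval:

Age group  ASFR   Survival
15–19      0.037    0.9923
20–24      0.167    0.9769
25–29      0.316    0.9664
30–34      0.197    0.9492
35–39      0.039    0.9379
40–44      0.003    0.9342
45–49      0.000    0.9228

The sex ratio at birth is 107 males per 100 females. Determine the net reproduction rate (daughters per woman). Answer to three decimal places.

1.767

Proportion female at birth = 100 / (100 + 107) = 0.48309.
Weighting each age-specific rate by interval width and survival:
  15–19: 5 × 0.037 × 0.9923 = 0.18358
  20–24: 5 × 0.167 × 0.9769 = 0.81571
  25–29: 5 × 0.316 × 0.9664 = 1.52691
  30–34: 5 × 0.197 × 0.9492 = 0.93496
  35–39: 5 × 0.039 × 0.9379 = 0.18289
  40–44: 5 × 0.003 × 0.9342 = 0.01401
  45–49: 5 × 0.000 × 0.9228 = 0.00000
Sum = 3.65806
NRR = 0.48309 × 3.65806 = 1.76717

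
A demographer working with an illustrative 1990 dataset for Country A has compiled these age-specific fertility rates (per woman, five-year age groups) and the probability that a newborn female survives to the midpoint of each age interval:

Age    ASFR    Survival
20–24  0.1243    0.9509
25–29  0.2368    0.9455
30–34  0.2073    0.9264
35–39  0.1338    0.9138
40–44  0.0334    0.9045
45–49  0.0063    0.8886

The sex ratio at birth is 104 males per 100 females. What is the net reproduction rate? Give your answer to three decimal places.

1.697

Proportion female at birth = 100 / (100 + 104) = 0.49020.
Weighting each age-specific rate by interval width and survival:
  20–24: 5 × 0.1243 × 0.9509 = 0.59098
  25–29: 5 × 0.2368 × 0.9455 = 1.11947
  30–34: 5 × 0.2073 × 0.9264 = 0.96021
  35–39: 5 × 0.1338 × 0.9138 = 0.61133
  40–44: 5 × 0.0334 × 0.9045 = 0.15105
  45–49: 5 × 0.0063 × 0.8886 = 0.02799
Sum = 3.46103
NRR = 0.49020 × 3.46103 = 1.69660
An NRR exceeding 1 indicates intrinsic growth under these rates.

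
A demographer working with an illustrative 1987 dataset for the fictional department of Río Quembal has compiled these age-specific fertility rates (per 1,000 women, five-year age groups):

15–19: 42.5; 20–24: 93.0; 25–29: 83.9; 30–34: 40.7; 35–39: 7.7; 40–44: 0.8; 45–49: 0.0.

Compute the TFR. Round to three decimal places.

Sum of ASFRs = 42.5 + 93.0 + 83.9 + 40.7 + 7.7 + 0.8 + 0.0 = 268.6
TFR = 5 × 268.6 / 1000 = 1.343

1.343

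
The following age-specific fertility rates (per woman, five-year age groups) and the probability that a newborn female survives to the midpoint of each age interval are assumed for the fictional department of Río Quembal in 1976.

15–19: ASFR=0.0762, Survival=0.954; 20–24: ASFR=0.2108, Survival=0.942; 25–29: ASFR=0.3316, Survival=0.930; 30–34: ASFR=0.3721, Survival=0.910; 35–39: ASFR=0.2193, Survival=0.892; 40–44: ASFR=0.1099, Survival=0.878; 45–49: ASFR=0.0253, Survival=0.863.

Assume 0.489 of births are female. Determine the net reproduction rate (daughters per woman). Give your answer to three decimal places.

Proportion female at birth = 0.489.
Survival-weighted fertility by age (5·fₓ·Sₓ):
  15–19: 5 × 0.0762 × 0.954 = 0.36347
  20–24: 5 × 0.2108 × 0.942 = 0.99287
  25–29: 5 × 0.3316 × 0.930 = 1.54194
  30–34: 5 × 0.3721 × 0.910 = 1.69306
  35–39: 5 × 0.2193 × 0.892 = 0.97808
  40–44: 5 × 0.1099 × 0.878 = 0.48246
  45–49: 5 × 0.0253 × 0.863 = 0.10917
Sum = 6.16105
NRR = 0.489 × 6.16105 = 3.01275

3.013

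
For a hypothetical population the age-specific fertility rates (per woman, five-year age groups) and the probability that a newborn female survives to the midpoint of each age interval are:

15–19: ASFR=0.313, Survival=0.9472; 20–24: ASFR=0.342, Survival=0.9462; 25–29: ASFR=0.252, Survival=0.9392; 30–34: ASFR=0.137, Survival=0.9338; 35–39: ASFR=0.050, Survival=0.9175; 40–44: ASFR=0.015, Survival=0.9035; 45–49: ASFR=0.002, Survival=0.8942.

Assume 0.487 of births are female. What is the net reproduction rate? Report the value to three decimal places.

2.547

Proportion female at birth = 0.487.
Each age group contributes 5 × ASFR × survival:
  15–19: 5 × 0.313 × 0.9472 = 1.48237
  20–24: 5 × 0.342 × 0.9462 = 1.61800
  25–29: 5 × 0.252 × 0.9392 = 1.18339
  30–34: 5 × 0.137 × 0.9338 = 0.63965
  35–39: 5 × 0.050 × 0.9175 = 0.22938
  40–44: 5 × 0.015 × 0.9035 = 0.06776
  45–49: 5 × 0.002 × 0.8942 = 0.00894
Sum = 5.22949
NRR = 0.487 × 5.22949 = 2.54676
With NRR above 1 the population is above replacement fertility.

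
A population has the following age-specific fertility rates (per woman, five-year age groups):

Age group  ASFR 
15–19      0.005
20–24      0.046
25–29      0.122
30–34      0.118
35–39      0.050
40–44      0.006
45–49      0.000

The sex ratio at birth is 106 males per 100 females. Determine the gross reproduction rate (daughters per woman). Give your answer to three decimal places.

Proportion female at birth = 100 / (100 + 106) = 0.48544.
Sum of ASFRs = 0.005 + 0.046 + 0.122 + 0.118 + 0.050 + 0.006 + 0.000 = 0.347
TFR = 5 × 0.347 = 1.735
GRR = 0.48544 × 1.735 = 0.84224

0.842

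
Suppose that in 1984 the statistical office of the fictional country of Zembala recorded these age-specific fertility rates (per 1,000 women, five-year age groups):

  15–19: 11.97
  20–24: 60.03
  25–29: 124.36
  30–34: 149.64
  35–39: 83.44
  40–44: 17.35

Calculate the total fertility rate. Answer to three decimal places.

2.234

Sum of ASFRs = 11.97 + 60.03 + 124.36 + 149.64 + 83.44 + 17.35 = 446.79
TFR = 5 × 446.79 / 1000 = 2.23395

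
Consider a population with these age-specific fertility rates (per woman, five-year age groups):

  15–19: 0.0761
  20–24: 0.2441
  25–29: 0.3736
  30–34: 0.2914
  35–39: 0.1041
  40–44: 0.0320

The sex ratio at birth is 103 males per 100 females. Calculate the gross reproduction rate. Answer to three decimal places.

2.762

Proportion female at birth = 100 / (100 + 103) = 0.49261.
Sum of ASFRs = 0.0761 + 0.2441 + 0.3736 + 0.2914 + 0.1041 + 0.0320 = 1.1213
TFR = 5 × 1.1213 = 5.6065
GRR = 0.49261 × 5.6065 = 2.76182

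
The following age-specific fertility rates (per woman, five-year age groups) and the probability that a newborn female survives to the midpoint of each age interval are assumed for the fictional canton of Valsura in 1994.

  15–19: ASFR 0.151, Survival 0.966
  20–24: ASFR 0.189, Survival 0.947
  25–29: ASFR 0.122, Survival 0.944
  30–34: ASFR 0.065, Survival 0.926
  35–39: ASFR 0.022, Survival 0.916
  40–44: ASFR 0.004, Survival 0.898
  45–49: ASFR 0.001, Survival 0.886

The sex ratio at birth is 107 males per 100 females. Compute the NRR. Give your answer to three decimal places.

Proportion female at birth = 100 / (100 + 107) = 0.48309.
Survival-weighted fertility by age (5·fₓ·Sₓ):
  15–19: 5 × 0.151 × 0.966 = 0.72933
  20–24: 5 × 0.189 × 0.947 = 0.89492
  25–29: 5 × 0.122 × 0.944 = 0.57584
  30–34: 5 × 0.065 × 0.926 = 0.30095
  35–39: 5 × 0.022 × 0.916 = 0.10076
  40–44: 5 × 0.004 × 0.898 = 0.01796
  45–49: 5 × 0.001 × 0.886 = 0.00443
Sum = 2.62419
NRR = 0.48309 × 2.62419 = 1.26772
NRR > 1, so each generation more than replaces itself.

1.268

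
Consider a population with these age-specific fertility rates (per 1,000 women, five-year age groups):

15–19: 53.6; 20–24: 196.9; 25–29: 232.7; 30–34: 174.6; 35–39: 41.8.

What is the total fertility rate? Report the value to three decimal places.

Sum of ASFRs = 53.6 + 196.9 + 232.7 + 174.6 + 41.8 = 699.6
TFR = 5 × 699.6 / 1000 = 3.498

3.498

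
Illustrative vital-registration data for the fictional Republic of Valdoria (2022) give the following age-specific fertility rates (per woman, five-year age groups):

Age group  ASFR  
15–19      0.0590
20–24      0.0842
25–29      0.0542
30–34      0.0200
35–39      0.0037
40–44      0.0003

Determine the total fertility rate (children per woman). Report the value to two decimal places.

1.11

Sum of ASFRs = 0.0590 + 0.0842 + 0.0542 + 0.0200 + 0.0037 + 0.0003 = 0.2214
TFR = 5 × 0.2214 = 1.107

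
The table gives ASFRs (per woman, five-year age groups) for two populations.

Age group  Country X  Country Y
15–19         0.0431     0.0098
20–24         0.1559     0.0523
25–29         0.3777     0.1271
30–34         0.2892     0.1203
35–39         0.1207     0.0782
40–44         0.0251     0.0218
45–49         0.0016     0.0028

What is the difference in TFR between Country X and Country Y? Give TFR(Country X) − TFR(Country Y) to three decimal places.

3.005

Country X:
  Sum of ASFRs = 0.0431 + 0.1559 + 0.3777 + 0.2892 + 0.1207 + 0.0251 + 0.0016 = 1.0133
  TFR = 5 × 1.0133 = 5.0665
Country Y:
  Sum of ASFRs = 0.0098 + 0.0523 + 0.1271 + 0.1203 + 0.0782 + 0.0218 + 0.0028 = 0.4123
  TFR = 5 × 0.4123 = 2.0615
Difference = 5.0665 − 2.0615 = 3.005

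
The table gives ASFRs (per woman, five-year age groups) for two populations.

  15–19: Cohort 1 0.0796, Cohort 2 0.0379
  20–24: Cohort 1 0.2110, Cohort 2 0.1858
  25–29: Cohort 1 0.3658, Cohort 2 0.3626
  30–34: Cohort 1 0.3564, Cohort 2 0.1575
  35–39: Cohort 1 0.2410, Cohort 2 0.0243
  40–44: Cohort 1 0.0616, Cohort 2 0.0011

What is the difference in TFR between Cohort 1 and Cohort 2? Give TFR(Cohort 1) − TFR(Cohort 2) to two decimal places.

2.73

Cohort 1:
  Sum of ASFRs = 0.0796 + 0.2110 + 0.3658 + 0.3564 + 0.2410 + 0.0616 = 1.3154
  TFR = 5 × 1.3154 = 6.577
Cohort 2:
  Sum of ASFRs = 0.0379 + 0.1858 + 0.3626 + 0.1575 + 0.0243 + 0.0011 = 0.7692
  TFR = 5 × 0.7692 = 3.846
Difference = 6.577 − 3.846 = 2.731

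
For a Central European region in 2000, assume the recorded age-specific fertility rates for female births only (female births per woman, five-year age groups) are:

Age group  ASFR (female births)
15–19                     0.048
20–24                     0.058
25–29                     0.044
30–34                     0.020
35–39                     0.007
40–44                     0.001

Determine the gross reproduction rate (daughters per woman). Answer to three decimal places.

Sum of female ASFRs = 0.048 + 0.058 + 0.044 + 0.020 + 0.007 + 0.001 = 0.178
GRR = 5 × 0.178 = 0.89

0.890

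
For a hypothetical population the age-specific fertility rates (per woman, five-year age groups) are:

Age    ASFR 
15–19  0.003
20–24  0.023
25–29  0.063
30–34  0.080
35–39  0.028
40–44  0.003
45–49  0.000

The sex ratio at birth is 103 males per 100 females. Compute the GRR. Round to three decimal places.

Proportion female at birth = 100 / (100 + 103) = 0.49261.
Sum of ASFRs = 0.003 + 0.023 + 0.063 + 0.080 + 0.028 + 0.003 + 0.000 = 0.200
TFR = 5 × 0.200 = 1
GRR = 0.49261 × 1 = 0.49261

0.493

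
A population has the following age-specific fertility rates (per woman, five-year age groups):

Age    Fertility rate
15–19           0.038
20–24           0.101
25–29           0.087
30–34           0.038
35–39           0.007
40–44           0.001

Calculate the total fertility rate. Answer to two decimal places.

1.36

Sum of ASFRs = 0.038 + 0.101 + 0.087 + 0.038 + 0.007 + 0.001 = 0.272
TFR = 5 × 0.272 = 1.36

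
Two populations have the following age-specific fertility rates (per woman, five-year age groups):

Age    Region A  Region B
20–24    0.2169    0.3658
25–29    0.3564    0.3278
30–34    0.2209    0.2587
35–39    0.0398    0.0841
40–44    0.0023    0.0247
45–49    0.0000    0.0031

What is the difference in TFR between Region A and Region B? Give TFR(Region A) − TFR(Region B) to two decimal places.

Region A:
  Sum of ASFRs = 0.2169 + 0.3564 + 0.2209 + 0.0398 + 0.0023 + 0.0000 = 0.8363
  TFR = 5 × 0.8363 = 4.1815
Region B:
  Sum of ASFRs = 0.3658 + 0.3278 + 0.2587 + 0.0841 + 0.0247 + 0.0031 = 1.0642
  TFR = 5 × 1.0642 = 5.321
Difference = 4.1815 − 5.321 = -1.1395

-1.14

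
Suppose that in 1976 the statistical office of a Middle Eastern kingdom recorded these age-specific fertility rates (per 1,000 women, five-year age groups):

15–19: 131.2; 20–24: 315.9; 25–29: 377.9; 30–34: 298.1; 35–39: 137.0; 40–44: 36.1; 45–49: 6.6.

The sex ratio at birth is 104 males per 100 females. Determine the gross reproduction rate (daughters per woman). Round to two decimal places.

Proportion female at birth = 100 / (100 + 104) = 0.49020.
Sum of ASFRs = 131.2 + 315.9 + 377.9 + 298.1 + 137.0 + 36.1 + 6.6 = 1302.8
TFR = 5 × 1302.8 / 1000 = 6.514
GRR = 0.49020 × 6.514 = 3.19316

3.19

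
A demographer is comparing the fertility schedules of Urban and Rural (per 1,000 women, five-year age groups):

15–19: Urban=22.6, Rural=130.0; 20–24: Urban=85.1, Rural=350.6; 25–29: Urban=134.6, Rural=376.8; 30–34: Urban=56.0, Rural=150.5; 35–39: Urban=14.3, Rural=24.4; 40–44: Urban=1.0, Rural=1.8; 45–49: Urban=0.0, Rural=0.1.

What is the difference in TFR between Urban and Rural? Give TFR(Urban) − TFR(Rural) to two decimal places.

Urban:
  Sum of ASFRs = 22.6 + 85.1 + 134.6 + 56.0 + 14.3 + 1.0 + 0.0 = 313.6
  TFR = 5 × 313.6 / 1000 = 1.568
Rural:
  Sum of ASFRs = 130.0 + 350.6 + 376.8 + 150.5 + 24.4 + 1.8 + 0.1 = 1034.2
  TFR = 5 × 1034.2 / 1000 = 5.171
Difference = 1.568 − 5.171 = -3.603

-3.60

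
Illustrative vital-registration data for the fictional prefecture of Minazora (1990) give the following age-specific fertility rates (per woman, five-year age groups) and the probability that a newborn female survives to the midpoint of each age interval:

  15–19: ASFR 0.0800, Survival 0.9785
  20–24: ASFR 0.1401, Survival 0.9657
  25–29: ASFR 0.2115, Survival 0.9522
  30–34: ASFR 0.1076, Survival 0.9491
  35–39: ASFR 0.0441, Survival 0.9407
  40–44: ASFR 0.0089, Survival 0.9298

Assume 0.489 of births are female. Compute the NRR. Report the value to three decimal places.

Proportion female at birth = 0.489.
Each age group contributes 5 × ASFR × survival:
  15–19: 5 × 0.0800 × 0.9785 = 0.39140
  20–24: 5 × 0.1401 × 0.9657 = 0.67647
  25–29: 5 × 0.2115 × 0.9522 = 1.00695
  30–34: 5 × 0.1076 × 0.9491 = 0.51062
  35–39: 5 × 0.0441 × 0.9407 = 0.20742
  40–44: 5 × 0.0089 × 0.9298 = 0.04138
Sum = 2.83424
NRR = 0.489 × 2.83424 = 1.38594
NRR > 1, so each generation more than replaces itself.

1.386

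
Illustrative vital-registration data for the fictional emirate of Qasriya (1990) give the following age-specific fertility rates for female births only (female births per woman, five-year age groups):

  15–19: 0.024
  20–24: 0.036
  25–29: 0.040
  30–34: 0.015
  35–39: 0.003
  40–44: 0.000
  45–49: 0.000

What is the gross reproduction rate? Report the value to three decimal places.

0.590

Sum of female ASFRs = 0.024 + 0.036 + 0.040 + 0.015 + 0.003 + 0.000 + 0.000 = 0.118
GRR = 5 × 0.118 = 0.59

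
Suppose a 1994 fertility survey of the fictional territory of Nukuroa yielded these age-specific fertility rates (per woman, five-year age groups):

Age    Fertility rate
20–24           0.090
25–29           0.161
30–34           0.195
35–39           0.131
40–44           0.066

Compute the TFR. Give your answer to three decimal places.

Sum of ASFRs = 0.090 + 0.161 + 0.195 + 0.131 + 0.066 = 0.643
TFR = 5 × 0.643 = 3.215

3.215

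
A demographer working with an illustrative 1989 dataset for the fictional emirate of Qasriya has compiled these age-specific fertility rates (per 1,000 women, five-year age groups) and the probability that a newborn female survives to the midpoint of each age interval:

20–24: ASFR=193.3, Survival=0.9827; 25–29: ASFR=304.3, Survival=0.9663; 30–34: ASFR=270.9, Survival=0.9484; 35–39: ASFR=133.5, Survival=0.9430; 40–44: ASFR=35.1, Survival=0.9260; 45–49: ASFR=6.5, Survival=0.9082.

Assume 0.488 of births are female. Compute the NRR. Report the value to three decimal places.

Proportion female at birth = 0.488.
Per-age-group product (5 × ASFR × survival probability):
  20–24: 5 × 193.3/1000 × 0.9827 = 0.94978
  25–29: 5 × 304.3/1000 × 0.9663 = 1.47023
  30–34: 5 × 270.9/1000 × 0.9484 = 1.28461
  35–39: 5 × 133.5/1000 × 0.9430 = 0.62945
  40–44: 5 × 35.1/1000 × 0.9260 = 0.16251
  45–49: 5 × 6.5/1000 × 0.9082 = 0.02952
Sum = 4.52610
NRR = 0.488 × 4.52610 = 2.20874

2.209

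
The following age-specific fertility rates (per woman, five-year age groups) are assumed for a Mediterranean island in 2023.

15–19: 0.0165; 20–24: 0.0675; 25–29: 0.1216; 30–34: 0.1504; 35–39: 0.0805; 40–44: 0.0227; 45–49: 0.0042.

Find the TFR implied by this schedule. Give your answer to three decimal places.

Sum of ASFRs = 0.0165 + 0.0675 + 0.1216 + 0.1504 + 0.0805 + 0.0227 + 0.0042 = 0.4634
TFR = 5 × 0.4634 = 2.317

2.317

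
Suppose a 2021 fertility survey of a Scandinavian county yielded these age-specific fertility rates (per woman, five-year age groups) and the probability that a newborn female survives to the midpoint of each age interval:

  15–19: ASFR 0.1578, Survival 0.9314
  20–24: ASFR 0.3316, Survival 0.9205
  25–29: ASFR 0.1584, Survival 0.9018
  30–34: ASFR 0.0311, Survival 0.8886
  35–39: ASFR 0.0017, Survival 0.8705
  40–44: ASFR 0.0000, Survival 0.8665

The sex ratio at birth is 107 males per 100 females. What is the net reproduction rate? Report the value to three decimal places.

Proportion female at birth = 100 / (100 + 107) = 0.48309.
Weighting each age-specific rate by interval width and survival:
  15–19: 5 × 0.1578 × 0.9314 = 0.73487
  20–24: 5 × 0.3316 × 0.9205 = 1.52619
  25–29: 5 × 0.1584 × 0.9018 = 0.71423
  30–34: 5 × 0.0311 × 0.8886 = 0.13818
  35–39: 5 × 0.0017 × 0.8705 = 0.00740
  40–44: 5 × 0.0000 × 0.8665 = 0.00000
Sum = 3.12087
NRR = 0.48309 × 3.12087 = 1.50766

1.508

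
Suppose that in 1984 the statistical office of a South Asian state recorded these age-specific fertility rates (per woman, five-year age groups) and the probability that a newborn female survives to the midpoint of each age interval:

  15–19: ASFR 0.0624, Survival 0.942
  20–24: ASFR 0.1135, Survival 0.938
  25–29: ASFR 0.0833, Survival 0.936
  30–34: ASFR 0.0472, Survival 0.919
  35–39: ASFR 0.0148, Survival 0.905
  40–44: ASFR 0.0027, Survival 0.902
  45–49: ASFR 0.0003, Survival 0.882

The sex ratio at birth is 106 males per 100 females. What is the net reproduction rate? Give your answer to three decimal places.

0.735

Proportion female at birth = 100 / (100 + 106) = 0.48544.
Each age group contributes 5 × ASFR × survival:
  15–19: 5 × 0.0624 × 0.942 = 0.29390
  20–24: 5 × 0.1135 × 0.938 = 0.53232
  25–29: 5 × 0.0833 × 0.936 = 0.38984
  30–34: 5 × 0.0472 × 0.919 = 0.21688
  35–39: 5 × 0.0148 × 0.905 = 0.06697
  40–44: 5 × 0.0027 × 0.902 = 0.01218
  45–49: 5 × 0.0003 × 0.882 = 0.00132
Sum = 1.51341
NRR = 0.48544 × 1.51341 = 0.73467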